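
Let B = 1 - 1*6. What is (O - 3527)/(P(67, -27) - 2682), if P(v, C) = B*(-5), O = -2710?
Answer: 6237/2657 ≈ 2.3474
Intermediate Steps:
B = -5 (B = 1 - 6 = -5)
P(v, C) = 25 (P(v, C) = -5*(-5) = 25)
(O - 3527)/(P(67, -27) - 2682) = (-2710 - 3527)/(25 - 2682) = -6237/(-2657) = -6237*(-1/2657) = 6237/2657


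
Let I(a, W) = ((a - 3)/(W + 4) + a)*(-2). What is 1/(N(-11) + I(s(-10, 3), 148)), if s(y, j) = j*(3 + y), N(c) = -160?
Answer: -19/2236 ≈ -0.0084973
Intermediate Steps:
I(a, W) = -2*a - 2*(-3 + a)/(4 + W) (I(a, W) = ((-3 + a)/(4 + W) + a)*(-2) = (a + (-3 + a)/(4 + W))*(-2) = -2*a - 2*(-3 + a)/(4 + W))
1/(N(-11) + I(s(-10, 3), 148)) = 1/(-160 + 2*(3 - 15*(3 - 10) - 1*148*3*(3 - 10))/(4 + 148)) = 1/(-160 + 2*(3 - 15*(-7) - 1*148*3*(-7))/152) = 1/(-160 + 2*(1/152)*(3 - 5*(-21) - 1*148*(-21))) = 1/(-160 + 2*(1/152)*(3 + 105 + 3108)) = 1/(-160 + 2*(1/152)*3216) = 1/(-160 + 804/19) = 1/(-2236/19) = -19/2236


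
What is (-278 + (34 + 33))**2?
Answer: 44521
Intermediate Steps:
(-278 + (34 + 33))**2 = (-278 + 67)**2 = (-211)**2 = 44521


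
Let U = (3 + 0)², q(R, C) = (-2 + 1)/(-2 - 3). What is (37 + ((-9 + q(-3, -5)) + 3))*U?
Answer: 1404/5 ≈ 280.80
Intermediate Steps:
q(R, C) = ⅕ (q(R, C) = -1/(-5) = -1*(-⅕) = ⅕)
U = 9 (U = 3² = 9)
(37 + ((-9 + q(-3, -5)) + 3))*U = (37 + ((-9 + ⅕) + 3))*9 = (37 + (-44/5 + 3))*9 = (37 - 29/5)*9 = (156/5)*9 = 1404/5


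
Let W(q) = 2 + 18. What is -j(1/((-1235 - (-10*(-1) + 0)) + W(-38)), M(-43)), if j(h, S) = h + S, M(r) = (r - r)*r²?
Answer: 1/1225 ≈ 0.00081633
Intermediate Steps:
M(r) = 0 (M(r) = 0*r² = 0)
W(q) = 20
j(h, S) = S + h
-j(1/((-1235 - (-10*(-1) + 0)) + W(-38)), M(-43)) = -(0 + 1/((-1235 - (-10*(-1) + 0)) + 20)) = -(0 + 1/((-1235 - (10 + 0)) + 20)) = -(0 + 1/((-1235 - 1*10) + 20)) = -(0 + 1/((-1235 - 10) + 20)) = -(0 + 1/(-1245 + 20)) = -(0 + 1/(-1225)) = -(0 - 1/1225) = -1*(-1/1225) = 1/1225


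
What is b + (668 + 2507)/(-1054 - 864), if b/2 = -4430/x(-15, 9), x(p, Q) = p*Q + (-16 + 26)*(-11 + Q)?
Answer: 3300271/59458 ≈ 55.506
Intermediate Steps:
x(p, Q) = -110 + 10*Q + Q*p (x(p, Q) = Q*p + 10*(-11 + Q) = Q*p + (-110 + 10*Q) = -110 + 10*Q + Q*p)
b = 1772/31 (b = 2*(-4430/(-110 + 10*9 + 9*(-15))) = 2*(-4430/(-110 + 90 - 135)) = 2*(-4430/(-155)) = 2*(-4430*(-1/155)) = 2*(886/31) = 1772/31 ≈ 57.161)
b + (668 + 2507)/(-1054 - 864) = 1772/31 + (668 + 2507)/(-1054 - 864) = 1772/31 + 3175/(-1918) = 1772/31 + 3175*(-1/1918) = 1772/31 - 3175/1918 = 3300271/59458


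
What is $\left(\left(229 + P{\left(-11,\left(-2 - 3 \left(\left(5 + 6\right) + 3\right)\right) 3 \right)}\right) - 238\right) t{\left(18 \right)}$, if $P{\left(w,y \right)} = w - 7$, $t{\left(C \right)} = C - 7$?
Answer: $-297$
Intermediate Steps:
$t{\left(C \right)} = -7 + C$ ($t{\left(C \right)} = C - 7 = -7 + C$)
$P{\left(w,y \right)} = -7 + w$
$\left(\left(229 + P{\left(-11,\left(-2 - 3 \left(\left(5 + 6\right) + 3\right)\right) 3 \right)}\right) - 238\right) t{\left(18 \right)} = \left(\left(229 - 18\right) - 238\right) \left(-7 + 18\right) = \left(\left(229 - 18\right) - 238\right) 11 = \left(211 - 238\right) 11 = \left(-27\right) 11 = -297$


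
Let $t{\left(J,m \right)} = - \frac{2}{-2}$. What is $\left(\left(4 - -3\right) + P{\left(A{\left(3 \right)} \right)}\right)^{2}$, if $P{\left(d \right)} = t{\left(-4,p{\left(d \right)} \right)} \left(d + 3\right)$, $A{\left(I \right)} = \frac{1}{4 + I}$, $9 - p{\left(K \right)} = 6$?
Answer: $\frac{5041}{49} \approx 102.88$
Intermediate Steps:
$p{\left(K \right)} = 3$ ($p{\left(K \right)} = 9 - 6 = 3$)
$t{\left(J,m \right)} = 1$ ($t{\left(J,m \right)} = \left(-2\right) \left(- \frac{1}{2}\right) = 1$)
$P{\left(d \right)} = 3 + d$ ($P{\left(d \right)} = 1 \left(d + 3\right) = 1 \left(3 + d\right) = 3 + d$)
$\left(\left(4 - -3\right) + P{\left(A{\left(3 \right)} \right)}\right)^{2} = \left(\left(4 - -3\right) + \left(3 + \frac{1}{4 + 3}\right)\right)^{2} = \left(\left(4 + 3\right) + \left(3 + \frac{1}{7}\right)\right)^{2} = \left(7 + \left(3 + \frac{1}{7}\right)\right)^{2} = \left(7 + \frac{22}{7}\right)^{2} = \left(\frac{71}{7}\right)^{2} = \frac{5041}{49}$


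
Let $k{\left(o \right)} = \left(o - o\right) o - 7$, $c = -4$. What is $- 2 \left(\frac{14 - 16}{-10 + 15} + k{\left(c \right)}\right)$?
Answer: $\frac{74}{5} \approx 14.8$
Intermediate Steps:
$k{\left(o \right)} = -7$ ($k{\left(o \right)} = 0 o - 7 = 0 - 7 = -7$)
$- 2 \left(\frac{14 - 16}{-10 + 15} + k{\left(c \right)}\right) = - 2 \left(\frac{14 - 16}{-10 + 15} - 7\right) = - 2 \left(- \frac{2}{5} - 7\right) = \left(-2\right) \left(- \frac{37}{5}\right) = \frac{74}{5}$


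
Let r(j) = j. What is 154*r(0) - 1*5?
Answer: -5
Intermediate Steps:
154*r(0) - 1*5 = 154*0 - 1*5 = 0 - 5 = -5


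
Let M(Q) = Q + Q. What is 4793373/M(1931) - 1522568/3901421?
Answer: 18695085925417/15067287902 ≈ 1240.8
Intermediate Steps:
M(Q) = 2*Q
4793373/M(1931) - 1522568/3901421 = 4793373/((2*1931)) - 1522568/3901421 = 4793373/3862 - 1522568*1/3901421 = 4793373*(1/3862) - 1522568/3901421 = 4793373/3862 - 1522568/3901421 = 18695085925417/15067287902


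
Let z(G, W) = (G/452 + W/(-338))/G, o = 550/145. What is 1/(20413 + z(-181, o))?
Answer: 400960612/8184809884697 ≈ 4.8988e-5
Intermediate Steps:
o = 110/29 (o = 550*(1/145) = 110/29 ≈ 3.7931)
z(G, W) = (-W/338 + G/452)/G (z(G, W) = (G*(1/452) + W*(-1/338))/G = (G/452 - W/338)/G = (-W/338 + G/452)/G)
1/(20413 + z(-181, o)) = 1/(20413 + (-1/338*110/29 + (1/452)*(-181))/(-181)) = 1/(20413 - (-55/4901 - 181/452)/181) = 1/(20413 - 1/181*(-911941/2215252)) = 1/(20413 + 911941/400960612) = 1/(8184809884697/400960612) = 400960612/8184809884697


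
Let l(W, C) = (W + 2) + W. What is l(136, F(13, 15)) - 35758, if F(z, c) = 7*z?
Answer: -35484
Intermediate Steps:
l(W, C) = 2 + 2*W (l(W, C) = (2 + W) + W = 2 + 2*W)
l(136, F(13, 15)) - 35758 = (2 + 2*136) - 35758 = (2 + 272) - 35758 = 274 - 35758 = -35484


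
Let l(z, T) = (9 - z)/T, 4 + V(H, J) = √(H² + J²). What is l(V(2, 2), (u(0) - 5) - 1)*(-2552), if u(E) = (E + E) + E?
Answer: 16588/3 - 2552*√2/3 ≈ 4326.3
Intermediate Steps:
u(E) = 3*E (u(E) = 2*E + E = 3*E)
V(H, J) = -4 + √(H² + J²)
l(z, T) = (9 - z)/T
l(V(2, 2), (u(0) - 5) - 1)*(-2552) = ((9 - (-4 + √(2² + 2²)))/((3*0 - 5) - 1))*(-2552) = ((9 - (-4 + √(4 + 4)))/((0 - 5) - 1))*(-2552) = ((9 - (-4 + √8))/(-5 - 1))*(-2552) = ((9 - (-4 + 2*√2))/(-6))*(-2552) = -(9 + (4 - 2*√2))/6*(-2552) = -(13 - 2*√2)/6*(-2552) = (-13/6 + √2/3)*(-2552) = 16588/3 - 2552*√2/3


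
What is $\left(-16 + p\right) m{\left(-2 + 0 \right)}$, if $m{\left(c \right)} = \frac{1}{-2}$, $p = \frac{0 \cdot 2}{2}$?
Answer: $8$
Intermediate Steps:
$p = 0$ ($p = 0 \cdot \frac{1}{2} = 0$)
$m{\left(c \right)} = - \frac{1}{2}$
$\left(-16 + p\right) m{\left(-2 + 0 \right)} = \left(-16 + 0\right) \left(- \frac{1}{2}\right) = \left(-16\right) \left(- \frac{1}{2}\right) = 8$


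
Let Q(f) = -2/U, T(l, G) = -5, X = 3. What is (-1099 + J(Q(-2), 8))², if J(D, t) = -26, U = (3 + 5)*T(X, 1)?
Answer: 1265625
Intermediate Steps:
U = -40 (U = (3 + 5)*(-5) = 8*(-5) = -40)
Q(f) = 1/20 (Q(f) = -2/(-40) = -2*(-1/40) = 1/20)
(-1099 + J(Q(-2), 8))² = (-1099 - 26)² = (-1125)² = 1265625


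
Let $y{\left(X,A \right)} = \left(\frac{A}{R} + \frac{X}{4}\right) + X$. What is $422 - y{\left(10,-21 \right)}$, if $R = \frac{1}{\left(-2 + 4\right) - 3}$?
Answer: $\frac{777}{2} \approx 388.5$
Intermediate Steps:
$R = -1$ ($R = \frac{1}{2 - 3} = \frac{1}{-1} = -1$)
$y{\left(X,A \right)} = - A + \frac{5 X}{4}$ ($y{\left(X,A \right)} = \left(\frac{A}{-1} + \frac{X}{4}\right) + X = \left(A \left(-1\right) + X \frac{1}{4}\right) + X = \left(- A + \frac{X}{4}\right) + X = - A + \frac{5 X}{4}$)
$422 - y{\left(10,-21 \right)} = 422 - \left(\left(-1\right) \left(-21\right) + \frac{5}{4} \cdot 10\right) = 422 - \left(21 + \frac{25}{2}\right) = 422 - \frac{67}{2} = \frac{777}{2}$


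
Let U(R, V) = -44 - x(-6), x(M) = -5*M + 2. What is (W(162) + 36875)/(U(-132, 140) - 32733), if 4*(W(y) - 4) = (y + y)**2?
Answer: -63123/32809 ≈ -1.9240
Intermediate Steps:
W(y) = 4 + y**2 (W(y) = 4 + (y + y)**2/4 = 4 + (2*y)**2/4 = 4 + (4*y**2)/4 = 4 + y**2)
x(M) = 2 - 5*M
U(R, V) = -76 (U(R, V) = -44 - (2 - 5*(-6)) = -44 - (2 + 30) = -44 - 1*32 = -44 - 32 = -76)
(W(162) + 36875)/(U(-132, 140) - 32733) = ((4 + 162**2) + 36875)/(-76 - 32733) = ((4 + 26244) + 36875)/(-32809) = (26248 + 36875)*(-1/32809) = 63123*(-1/32809) = -63123/32809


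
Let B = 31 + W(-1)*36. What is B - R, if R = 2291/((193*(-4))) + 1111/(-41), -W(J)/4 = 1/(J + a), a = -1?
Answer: 4211779/31652 ≈ 133.07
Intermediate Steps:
W(J) = -4/(-1 + J) (W(J) = -4/(J - 1) = -4/(-1 + J))
B = 103 (B = 31 - 4/(-1 - 1)*36 = 31 - 4/(-2)*36 = 31 - 4*(-½)*36 = 31 + 2*36 = 31 + 72 = 103)
R = -951623/31652 (R = 2291/(-772) + 1111*(-1/41) = 2291*(-1/772) - 1111/41 = -2291/772 - 1111/41 = -951623/31652 ≈ -30.065)
B - R = 103 - 1*(-951623/31652) = 103 + 951623/31652 = 4211779/31652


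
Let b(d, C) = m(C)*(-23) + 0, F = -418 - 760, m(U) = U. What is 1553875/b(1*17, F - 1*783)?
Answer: 1553875/45103 ≈ 34.452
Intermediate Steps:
F = -1178
b(d, C) = -23*C (b(d, C) = C*(-23) + 0 = -23*C + 0 = -23*C)
1553875/b(1*17, F - 1*783) = 1553875/((-23*(-1178 - 1*783))) = 1553875/((-23*(-1178 - 783))) = 1553875/((-23*(-1961))) = 1553875/45103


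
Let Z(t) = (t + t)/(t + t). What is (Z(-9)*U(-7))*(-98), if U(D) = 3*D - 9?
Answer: 2940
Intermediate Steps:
U(D) = -9 + 3*D
Z(t) = 1 (Z(t) = (2*t)/((2*t)) = (2*t)*(1/(2*t)) = 1)
(Z(-9)*U(-7))*(-98) = (1*(-9 + 3*(-7)))*(-98) = (1*(-9 - 21))*(-98) = (1*(-30))*(-98) = -30*(-98) = 2940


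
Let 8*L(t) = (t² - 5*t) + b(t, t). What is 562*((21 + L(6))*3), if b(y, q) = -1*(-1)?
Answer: 147525/4 ≈ 36881.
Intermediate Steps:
b(y, q) = 1
L(t) = ⅛ - 5*t/8 + t²/8 (L(t) = ((t² - 5*t) + 1)/8 = (1 + t² - 5*t)/8 = ⅛ - 5*t/8 + t²/8)
562*((21 + L(6))*3) = 562*((21 + (⅛ - 5/8*6 + (⅛)*6²))*3) = 562*((21 + (⅛ - 15/4 + (⅛)*36))*3) = 562*((21 + (⅛ - 15/4 + 9/2))*3) = 562*((21 + 7/8)*3) = 562*((175/8)*3) = 562*(525/8) = 147525/4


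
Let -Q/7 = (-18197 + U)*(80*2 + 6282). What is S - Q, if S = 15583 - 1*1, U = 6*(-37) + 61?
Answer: -827820070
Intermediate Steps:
U = -161 (U = -222 + 61 = -161)
S = 15582 (S = 15583 - 1 = 15582)
Q = 827835652 (Q = -7*(-18197 - 161)*(80*2 + 6282) = -(-128506)*(160 + 6282) = -(-128506)*6442 = -7*(-118262236) = 827835652)
S - Q = 15582 - 1*827835652 = 15582 - 827835652 = -827820070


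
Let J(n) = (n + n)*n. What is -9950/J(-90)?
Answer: -199/324 ≈ -0.61420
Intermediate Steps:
J(n) = 2*n**2 (J(n) = (2*n)*n = 2*n**2)
-9950/J(-90) = -9950/(2*(-90)**2) = -9950/(2*8100) = -9950/16200 = -9950*1/16200 = -199/324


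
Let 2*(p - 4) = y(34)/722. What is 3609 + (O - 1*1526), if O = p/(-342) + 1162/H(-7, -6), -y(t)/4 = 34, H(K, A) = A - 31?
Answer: 1561970798/761349 ≈ 2051.6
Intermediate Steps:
H(K, A) = -31 + A
y(t) = -136 (y(t) = -4*34 = -136)
p = 1410/361 (p = 4 + (-136/722)/2 = 4 + (-136*1/722)/2 = 4 + (½)*(-68/361) = 4 - 34/361 = 1410/361 ≈ 3.9058)
O = -23919169/761349 (O = (1410/361)/(-342) + 1162/(-31 - 6) = (1410/361)*(-1/342) + 1162/(-37) = -235/20577 + 1162*(-1/37) = -235/20577 - 1162/37 = -23919169/761349 ≈ -31.417)
3609 + (O - 1*1526) = 3609 + (-23919169/761349 - 1*1526) = 3609 + (-23919169/761349 - 1526) = 3609 - 1185737743/761349 = 1561970798/761349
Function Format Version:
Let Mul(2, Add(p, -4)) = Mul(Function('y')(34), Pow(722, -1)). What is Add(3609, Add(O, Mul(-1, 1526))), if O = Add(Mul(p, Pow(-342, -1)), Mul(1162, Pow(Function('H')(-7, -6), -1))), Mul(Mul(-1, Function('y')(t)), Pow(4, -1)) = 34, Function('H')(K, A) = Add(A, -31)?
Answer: Rational(1561970798, 761349) ≈ 2051.6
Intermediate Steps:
Function('H')(K, A) = Add(-31, A)
Function('y')(t) = -136 (Function('y')(t) = Mul(-4, 34) = -136)
p = Rational(1410, 361) (p = Add(4, Mul(Rational(1, 2), Mul(-136, Pow(722, -1)))) = Add(4, Mul(Rational(1, 2), Mul(-136, Rational(1, 722)))) = Add(4, Mul(Rational(1, 2), Rational(-68, 361))) = Add(4, Rational(-34, 361)) = Rational(1410, 361) ≈ 3.9058)
O = Rational(-23919169, 761349) (O = Add(Mul(Rational(1410, 361), Pow(-342, -1)), Mul(1162, Pow(Add(-31, -6), -1))) = Add(Mul(Rational(1410, 361), Rational(-1, 342)), Mul(1162, Pow(-37, -1))) = Add(Rational(-235, 20577), Mul(1162, Rational(-1, 37))) = Add(Rational(-235, 20577), Rational(-1162, 37)) = Rational(-23919169, 761349) ≈ -31.417)
Add(3609, Add(O, Mul(-1, 1526))) = Add(3609, Add(Rational(-23919169, 761349), Mul(-1, 1526))) = Add(3609, Add(Rational(-23919169, 761349), -1526)) = Add(3609, Rational(-1185737743, 761349)) = Rational(1561970798, 761349)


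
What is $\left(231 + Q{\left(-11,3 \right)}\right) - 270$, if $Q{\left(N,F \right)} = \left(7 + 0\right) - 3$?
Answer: $-35$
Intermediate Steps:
$Q{\left(N,F \right)} = 4$ ($Q{\left(N,F \right)} = 7 - 3 = 4$)
$\left(231 + Q{\left(-11,3 \right)}\right) - 270 = \left(231 + 4\right) - 270 = 235 - 270 = -35$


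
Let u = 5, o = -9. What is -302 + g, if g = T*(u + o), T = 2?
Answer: -310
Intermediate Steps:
g = -8 (g = 2*(5 - 9) = 2*(-4) = -8)
-302 + g = -302 - 8 = -310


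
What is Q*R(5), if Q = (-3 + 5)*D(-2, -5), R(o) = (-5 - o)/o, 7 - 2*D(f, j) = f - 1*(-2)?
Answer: -14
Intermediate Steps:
D(f, j) = 5/2 - f/2 (D(f, j) = 7/2 - (f - 1*(-2))/2 = 7/2 - (f + 2)/2 = 7/2 - (2 + f)/2 = 7/2 + (-1 - f/2) = 5/2 - f/2)
R(o) = (-5 - o)/o
Q = 7 (Q = (-3 + 5)*(5/2 - 1/2*(-2)) = 2*(5/2 + 1) = 2*(7/2) = 7)
Q*R(5) = 7*((-5 - 1*5)/5) = 7*((-5 - 5)/5) = 7*((1/5)*(-10)) = 7*(-2) = -14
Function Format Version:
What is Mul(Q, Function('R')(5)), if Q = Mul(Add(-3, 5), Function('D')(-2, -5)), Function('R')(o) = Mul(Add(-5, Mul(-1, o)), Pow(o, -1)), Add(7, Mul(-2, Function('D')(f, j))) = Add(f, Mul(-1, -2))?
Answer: -14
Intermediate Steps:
Function('D')(f, j) = Add(Rational(5, 2), Mul(Rational(-1, 2), f)) (Function('D')(f, j) = Add(Rational(7, 2), Mul(Rational(-1, 2), Add(f, Mul(-1, -2)))) = Add(Rational(7, 2), Mul(Rational(-1, 2), Add(f, 2))) = Add(Rational(7, 2), Mul(Rational(-1, 2), Add(2, f))) = Add(Rational(7, 2), Add(-1, Mul(Rational(-1, 2), f))) = Add(Rational(5, 2), Mul(Rational(-1, 2), f)))
Function('R')(o) = Mul(Pow(o, -1), Add(-5, Mul(-1, o)))
Q = 7 (Q = Mul(Add(-3, 5), Add(Rational(5, 2), Mul(Rational(-1, 2), -2))) = Mul(2, Add(Rational(5, 2), 1)) = Mul(2, Rational(7, 2)) = 7)
Mul(Q, Function('R')(5)) = Mul(7, Mul(Pow(5, -1), Add(-5, Mul(-1, 5)))) = Mul(7, Mul(Rational(1, 5), Add(-5, -5))) = Mul(7, Mul(Rational(1, 5), -10)) = Mul(7, -2) = -14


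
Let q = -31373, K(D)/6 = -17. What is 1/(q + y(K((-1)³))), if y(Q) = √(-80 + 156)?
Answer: -31373/984265053 - 2*√19/984265053 ≈ -3.1883e-5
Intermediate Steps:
K(D) = -102 (K(D) = 6*(-17) = -102)
y(Q) = 2*√19 (y(Q) = √76 = 2*√19)
1/(q + y(K((-1)³))) = 1/(-31373 + 2*√19)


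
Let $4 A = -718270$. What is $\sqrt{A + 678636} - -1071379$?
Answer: $1071379 + \frac{\sqrt{1996274}}{2} \approx 1.0721 \cdot 10^{6}$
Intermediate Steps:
$A = - \frac{359135}{2}$ ($A = \frac{1}{4} \left(-718270\right) = - \frac{359135}{2} \approx -1.7957 \cdot 10^{5}$)
$\sqrt{A + 678636} - -1071379 = \sqrt{- \frac{359135}{2} + 678636} - -1071379 = \sqrt{\frac{998137}{2}} + 1071379 = \frac{\sqrt{1996274}}{2} + 1071379 = 1071379 + \frac{\sqrt{1996274}}{2}$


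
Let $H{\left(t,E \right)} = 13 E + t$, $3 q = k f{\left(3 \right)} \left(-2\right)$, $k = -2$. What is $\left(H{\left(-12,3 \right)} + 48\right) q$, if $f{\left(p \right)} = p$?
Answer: $300$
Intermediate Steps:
$q = 4$ ($q = \frac{\left(-2\right) 3 \left(-2\right)}{3} = \frac{\left(-6\right) \left(-2\right)}{3} = \frac{1}{3} \cdot 12 = 4$)
$H{\left(t,E \right)} = t + 13 E$
$\left(H{\left(-12,3 \right)} + 48\right) q = \left(\left(-12 + 13 \cdot 3\right) + 48\right) 4 = \left(\left(-12 + 39\right) + 48\right) 4 = \left(27 + 48\right) 4 = 75 \cdot 4 = 300$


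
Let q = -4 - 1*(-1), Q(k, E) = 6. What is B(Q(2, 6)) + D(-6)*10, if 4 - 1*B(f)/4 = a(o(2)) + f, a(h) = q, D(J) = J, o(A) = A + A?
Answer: -56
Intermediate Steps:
o(A) = 2*A
q = -3 (q = -4 + 1 = -3)
a(h) = -3
B(f) = 28 - 4*f (B(f) = 16 - 4*(-3 + f) = 16 + (12 - 4*f) = 28 - 4*f)
B(Q(2, 6)) + D(-6)*10 = (28 - 4*6) - 6*10 = (28 - 24) - 60 = 4 - 60 = -56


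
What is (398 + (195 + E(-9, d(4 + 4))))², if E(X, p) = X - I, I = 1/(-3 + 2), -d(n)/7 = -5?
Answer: 342225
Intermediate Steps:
d(n) = 35 (d(n) = -7*(-5) = 35)
I = -1 (I = 1/(-1) = -1)
E(X, p) = 1 + X (E(X, p) = X - 1*(-1) = X + 1 = 1 + X)
(398 + (195 + E(-9, d(4 + 4))))² = (398 + (195 + (1 - 9)))² = (398 + (195 - 8))² = (398 + 187)² = 585² = 342225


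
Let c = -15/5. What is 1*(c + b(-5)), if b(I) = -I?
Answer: 2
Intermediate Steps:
c = -3 (c = -15*1/5 = -3)
1*(c + b(-5)) = 1*(-3 - 1*(-5)) = 1*(-3 + 5) = 1*2 = 2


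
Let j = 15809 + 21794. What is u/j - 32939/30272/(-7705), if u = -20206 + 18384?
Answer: -423735169503/8770740313280 ≈ -0.048312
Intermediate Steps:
u = -1822
j = 37603
u/j - 32939/30272/(-7705) = -1822/37603 - 32939/30272/(-7705) = -1822*1/37603 - 32939*1/30272*(-1/7705) = -1822/37603 - 32939/30272*(-1/7705) = -1822/37603 + 32939/233245760 = -423735169503/8770740313280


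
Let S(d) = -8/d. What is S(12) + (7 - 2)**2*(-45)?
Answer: -3377/3 ≈ -1125.7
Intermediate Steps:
S(12) + (7 - 2)**2*(-45) = -8/12 + (7 - 2)**2*(-45) = -8*1/12 + 5**2*(-45) = -2/3 + 25*(-45) = -2/3 - 1125 = -3377/3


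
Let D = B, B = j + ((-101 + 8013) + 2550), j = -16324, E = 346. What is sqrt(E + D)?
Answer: 2*I*sqrt(1379) ≈ 74.27*I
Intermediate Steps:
B = -5862 (B = -16324 + ((-101 + 8013) + 2550) = -16324 + (7912 + 2550) = -16324 + 10462 = -5862)
D = -5862
sqrt(E + D) = sqrt(346 - 5862) = sqrt(-5516) = 2*I*sqrt(1379)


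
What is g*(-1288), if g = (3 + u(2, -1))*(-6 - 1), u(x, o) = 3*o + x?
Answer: 18032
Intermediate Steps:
u(x, o) = x + 3*o
g = -14 (g = (3 + (2 + 3*(-1)))*(-6 - 1) = (3 + (2 - 3))*(-7) = (3 - 1)*(-7) = 2*(-7) = -14)
g*(-1288) = -14*(-1288) = 18032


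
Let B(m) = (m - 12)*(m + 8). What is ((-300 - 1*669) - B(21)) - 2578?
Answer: -3808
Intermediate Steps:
B(m) = (-12 + m)*(8 + m)
((-300 - 1*669) - B(21)) - 2578 = ((-300 - 1*669) - (-96 + 21**2 - 4*21)) - 2578 = ((-300 - 669) - (-96 + 441 - 84)) - 2578 = (-969 - 1*261) - 2578 = (-969 - 261) - 2578 = -1230 - 2578 = -3808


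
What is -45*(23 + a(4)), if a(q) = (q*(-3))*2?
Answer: 45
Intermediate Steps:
a(q) = -6*q (a(q) = -3*q*2 = -6*q)
-45*(23 + a(4)) = -45*(23 - 6*4) = -45*(23 - 24) = -45*(-1) = 45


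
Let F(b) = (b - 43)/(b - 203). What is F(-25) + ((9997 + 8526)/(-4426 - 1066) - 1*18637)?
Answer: -5835163475/313044 ≈ -18640.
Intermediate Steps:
F(b) = (-43 + b)/(-203 + b)
F(-25) + ((9997 + 8526)/(-4426 - 1066) - 1*18637) = (-43 - 25)/(-203 - 25) + ((9997 + 8526)/(-4426 - 1066) - 1*18637) = -68/(-228) + (18523/(-5492) - 18637) = -1/228*(-68) + (18523*(-1/5492) - 18637) = 17/57 + (-18523/5492 - 18637) = 17/57 - 102372927/5492 = -5835163475/313044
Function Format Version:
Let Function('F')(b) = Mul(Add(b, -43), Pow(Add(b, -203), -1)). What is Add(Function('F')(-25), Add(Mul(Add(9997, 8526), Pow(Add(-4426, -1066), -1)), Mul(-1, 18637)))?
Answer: Rational(-5835163475, 313044) ≈ -18640.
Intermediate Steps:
Function('F')(b) = Mul(Pow(Add(-203, b), -1), Add(-43, b)) (Function('F')(b) = Mul(Add(-43, b), Pow(Add(-203, b), -1)) = Mul(Pow(Add(-203, b), -1), Add(-43, b)))
Add(Function('F')(-25), Add(Mul(Add(9997, 8526), Pow(Add(-4426, -1066), -1)), Mul(-1, 18637))) = Add(Mul(Pow(Add(-203, -25), -1), Add(-43, -25)), Add(Mul(Add(9997, 8526), Pow(Add(-4426, -1066), -1)), Mul(-1, 18637))) = Add(Mul(Pow(-228, -1), -68), Add(Mul(18523, Pow(-5492, -1)), -18637)) = Add(Mul(Rational(-1, 228), -68), Add(Mul(18523, Rational(-1, 5492)), -18637)) = Add(Rational(17, 57), Add(Rational(-18523, 5492), -18637)) = Add(Rational(17, 57), Rational(-102372927, 5492)) = Rational(-5835163475, 313044)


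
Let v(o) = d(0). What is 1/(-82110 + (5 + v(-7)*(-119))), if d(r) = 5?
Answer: -1/82700 ≈ -1.2092e-5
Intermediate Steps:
v(o) = 5
1/(-82110 + (5 + v(-7)*(-119))) = 1/(-82110 + (5 + 5*(-119))) = 1/(-82110 + (5 - 595)) = 1/(-82110 - 590) = 1/(-82700) = -1/82700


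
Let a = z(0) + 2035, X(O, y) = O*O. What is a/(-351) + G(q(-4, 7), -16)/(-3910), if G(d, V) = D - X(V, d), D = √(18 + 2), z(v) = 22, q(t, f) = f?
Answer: -3976507/686205 - √5/1955 ≈ -5.7961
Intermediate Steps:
X(O, y) = O²
D = 2*√5 (D = √20 = 2*√5 ≈ 4.4721)
a = 2057 (a = 22 + 2035 = 2057)
G(d, V) = -V² + 2*√5 (G(d, V) = 2*√5 - V² = -V² + 2*√5)
a/(-351) + G(q(-4, 7), -16)/(-3910) = 2057/(-351) + (-1*(-16)² + 2*√5)/(-3910) = 2057*(-1/351) + (-1*256 + 2*√5)*(-1/3910) = -2057/351 + (-256 + 2*√5)*(-1/3910) = -2057/351 + (128/1955 - √5/1955) = -3976507/686205 - √5/1955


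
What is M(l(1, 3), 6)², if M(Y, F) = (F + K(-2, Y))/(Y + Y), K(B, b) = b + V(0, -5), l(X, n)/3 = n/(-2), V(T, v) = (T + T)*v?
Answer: 1/36 ≈ 0.027778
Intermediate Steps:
V(T, v) = 2*T*v (V(T, v) = (2*T)*v = 2*T*v)
l(X, n) = -3*n/2 (l(X, n) = 3*(n/(-2)) = 3*(n*(-½)) = 3*(-n/2) = -3*n/2)
K(B, b) = b (K(B, b) = b + 2*0*(-5) = b + 0 = b)
M(Y, F) = (F + Y)/(2*Y) (M(Y, F) = (F + Y)/(Y + Y) = (F + Y)/((2*Y)) = (F + Y)*(1/(2*Y)) = (F + Y)/(2*Y))
M(l(1, 3), 6)² = ((6 - 3/2*3)/(2*((-3/2*3))))² = ((6 - 9/2)/(2*(-9/2)))² = ((½)*(-2/9)*(3/2))² = (-⅙)² = 1/36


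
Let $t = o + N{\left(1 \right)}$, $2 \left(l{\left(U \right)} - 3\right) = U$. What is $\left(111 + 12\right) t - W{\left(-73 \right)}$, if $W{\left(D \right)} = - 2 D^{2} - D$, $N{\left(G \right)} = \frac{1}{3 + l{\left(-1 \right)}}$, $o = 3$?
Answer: $\frac{120740}{11} \approx 10976.0$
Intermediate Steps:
$l{\left(U \right)} = 3 + \frac{U}{2}$
$N{\left(G \right)} = \frac{2}{11}$ ($N{\left(G \right)} = \frac{1}{3 + \left(3 + \frac{1}{2} \left(-1\right)\right)} = \frac{1}{3 + \left(3 - \frac{1}{2}\right)} = \frac{1}{3 + \frac{5}{2}} = \frac{1}{\frac{11}{2}} = \frac{2}{11}$)
$t = \frac{35}{11}$ ($t = 3 + \frac{2}{11} = \frac{35}{11} \approx 3.1818$)
$W{\left(D \right)} = - D - 2 D^{2}$
$\left(111 + 12\right) t - W{\left(-73 \right)} = \left(111 + 12\right) \frac{35}{11} - \left(-1\right) \left(-73\right) \left(1 + 2 \left(-73\right)\right) = 123 \cdot \frac{35}{11} - \left(-1\right) \left(-73\right) \left(1 - 146\right) = \frac{4305}{11} - \left(-1\right) \left(-73\right) \left(-145\right) = \frac{4305}{11} - -10585 = \frac{4305}{11} + 10585 = \frac{120740}{11}$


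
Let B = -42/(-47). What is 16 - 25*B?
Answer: -298/47 ≈ -6.3404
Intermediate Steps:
B = 42/47 (B = -42*(-1/47) = 42/47 ≈ 0.89362)
16 - 25*B = 16 - 25*42/47 = 16 - 1050/47 = -298/47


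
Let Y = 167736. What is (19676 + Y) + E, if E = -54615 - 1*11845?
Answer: 120952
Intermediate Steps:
E = -66460 (E = -54615 - 11845 = -66460)
(19676 + Y) + E = (19676 + 167736) - 66460 = 187412 - 66460 = 120952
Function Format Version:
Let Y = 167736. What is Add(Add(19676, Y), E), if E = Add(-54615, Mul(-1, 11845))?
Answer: 120952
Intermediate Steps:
E = -66460 (E = Add(-54615, -11845) = -66460)
Add(Add(19676, Y), E) = Add(Add(19676, 167736), -66460) = Add(187412, -66460) = 120952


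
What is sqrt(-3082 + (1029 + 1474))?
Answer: I*sqrt(579) ≈ 24.062*I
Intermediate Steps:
sqrt(-3082 + (1029 + 1474)) = sqrt(-3082 + 2503) = sqrt(-579) = I*sqrt(579)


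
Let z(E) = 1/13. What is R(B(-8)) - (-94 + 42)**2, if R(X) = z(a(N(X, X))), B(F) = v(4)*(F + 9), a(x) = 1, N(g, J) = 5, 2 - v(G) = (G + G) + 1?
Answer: -35151/13 ≈ -2703.9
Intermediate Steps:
v(G) = 1 - 2*G (v(G) = 2 - ((G + G) + 1) = 2 - (2*G + 1) = 2 - (1 + 2*G) = 2 + (-1 - 2*G) = 1 - 2*G)
B(F) = -63 - 7*F (B(F) = (1 - 2*4)*(F + 9) = (1 - 8)*(9 + F) = -7*(9 + F) = -63 - 7*F)
z(E) = 1/13
R(X) = 1/13
R(B(-8)) - (-94 + 42)**2 = 1/13 - (-94 + 42)**2 = 1/13 - 1*(-52)**2 = 1/13 - 1*2704 = 1/13 - 2704 = -35151/13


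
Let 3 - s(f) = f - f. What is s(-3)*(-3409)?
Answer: -10227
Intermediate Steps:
s(f) = 3 (s(f) = 3 - (f - f) = 3 - 1*0 = 3 + 0 = 3)
s(-3)*(-3409) = 3*(-3409) = -10227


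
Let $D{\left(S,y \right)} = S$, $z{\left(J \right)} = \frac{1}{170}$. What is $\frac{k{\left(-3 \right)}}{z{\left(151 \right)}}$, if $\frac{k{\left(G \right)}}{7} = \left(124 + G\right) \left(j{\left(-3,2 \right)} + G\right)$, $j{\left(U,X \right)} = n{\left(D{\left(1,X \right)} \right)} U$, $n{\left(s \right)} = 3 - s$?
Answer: $-1295910$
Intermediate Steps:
$z{\left(J \right)} = \frac{1}{170}$
$j{\left(U,X \right)} = 2 U$ ($j{\left(U,X \right)} = \left(3 - 1\right) U = 2 U$)
$k{\left(G \right)} = 7 \left(-6 + G\right) \left(124 + G\right)$ ($k{\left(G \right)} = 7 \left(124 + G\right) \left(2 \left(-3\right) + G\right) = 7 \left(124 + G\right) \left(-6 + G\right) = 7 \left(-6 + G\right) \left(124 + G\right)$)
$\frac{k{\left(-3 \right)}}{z{\left(151 \right)}} = \left(-5208 + 7 \left(-3\right)^{2} + 826 \left(-3\right)\right) \frac{1}{\frac{1}{170}} = \left(-5208 + 7 \cdot 9 - 2478\right) 170 = \left(-5208 + 63 - 2478\right) 170 = \left(-7623\right) 170 = -1295910$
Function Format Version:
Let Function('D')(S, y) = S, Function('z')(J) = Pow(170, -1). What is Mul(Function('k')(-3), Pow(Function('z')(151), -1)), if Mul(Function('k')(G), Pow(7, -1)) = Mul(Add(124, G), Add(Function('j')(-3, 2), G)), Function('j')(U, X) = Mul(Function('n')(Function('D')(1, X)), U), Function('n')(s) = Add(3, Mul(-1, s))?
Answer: -1295910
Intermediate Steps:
Function('z')(J) = Rational(1, 170)
Function('j')(U, X) = Mul(2, U) (Function('j')(U, X) = Mul(Add(3, Mul(-1, 1)), U) = Mul(Add(3, -1), U) = Mul(2, U))
Function('k')(G) = Mul(7, Add(-6, G), Add(124, G)) (Function('k')(G) = Mul(7, Mul(Add(124, G), Add(Mul(2, -3), G))) = Mul(7, Mul(Add(124, G), Add(-6, G))) = Mul(7, Mul(Add(-6, G), Add(124, G))) = Mul(7, Add(-6, G), Add(124, G)))
Mul(Function('k')(-3), Pow(Function('z')(151), -1)) = Mul(Add(-5208, Mul(7, Pow(-3, 2)), Mul(826, -3)), Pow(Rational(1, 170), -1)) = Mul(Add(-5208, Mul(7, 9), -2478), 170) = Mul(Add(-5208, 63, -2478), 170) = Mul(-7623, 170) = -1295910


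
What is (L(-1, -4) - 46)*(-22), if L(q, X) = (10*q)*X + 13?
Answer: -154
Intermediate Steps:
L(q, X) = 13 + 10*X*q (L(q, X) = 10*X*q + 13 = 13 + 10*X*q)
(L(-1, -4) - 46)*(-22) = ((13 + 10*(-4)*(-1)) - 46)*(-22) = ((13 + 40) - 46)*(-22) = (53 - 46)*(-22) = 7*(-22) = -154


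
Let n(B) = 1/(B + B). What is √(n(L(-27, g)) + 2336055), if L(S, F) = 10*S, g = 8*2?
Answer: √18922045485/90 ≈ 1528.4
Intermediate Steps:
g = 16
n(B) = 1/(2*B)
√(n(L(-27, g)) + 2336055) = √(1/(2*((10*(-27)))) + 2336055) = √((½)/(-270) + 2336055) = √((½)*(-1/270) + 2336055) = √(-1/540 + 2336055) = √(1261469699/540) = √18922045485/90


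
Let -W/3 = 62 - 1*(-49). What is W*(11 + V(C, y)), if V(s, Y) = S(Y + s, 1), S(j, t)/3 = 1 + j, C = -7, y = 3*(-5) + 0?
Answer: 17316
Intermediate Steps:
y = -15 (y = -15 + 0 = -15)
S(j, t) = 3 + 3*j (S(j, t) = 3*(1 + j) = 3 + 3*j)
V(s, Y) = 3 + 3*Y + 3*s (V(s, Y) = 3 + 3*(Y + s) = 3 + (3*Y + 3*s) = 3 + 3*Y + 3*s)
W = -333 (W = -3*(62 - 1*(-49)) = -3*(62 + 49) = -3*111 = -333)
W*(11 + V(C, y)) = -333*(11 + (3 + 3*(-15) + 3*(-7))) = -333*(11 + (3 - 45 - 21)) = -333*(11 - 63) = -333*(-52) = 17316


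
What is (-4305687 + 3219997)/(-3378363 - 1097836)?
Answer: 1085690/4476199 ≈ 0.24255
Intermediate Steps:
(-4305687 + 3219997)/(-3378363 - 1097836) = -1085690/(-4476199) = -1085690*(-1/4476199) = 1085690/4476199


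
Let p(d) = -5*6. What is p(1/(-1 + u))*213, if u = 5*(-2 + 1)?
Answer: -6390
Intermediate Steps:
u = -5 (u = 5*(-1) = -5)
p(d) = -30
p(1/(-1 + u))*213 = -30*213 = -6390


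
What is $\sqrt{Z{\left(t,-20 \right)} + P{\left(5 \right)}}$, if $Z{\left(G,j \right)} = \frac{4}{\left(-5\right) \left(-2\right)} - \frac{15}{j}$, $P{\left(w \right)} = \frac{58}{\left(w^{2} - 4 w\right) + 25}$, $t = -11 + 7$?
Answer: $\frac{\sqrt{111}}{6} \approx 1.7559$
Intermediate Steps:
$t = -4$
$P{\left(w \right)} = \frac{58}{25 + w^{2} - 4 w}$
$Z{\left(G,j \right)} = \frac{2}{5} - \frac{15}{j}$ ($Z{\left(G,j \right)} = \frac{4}{10} - \frac{15}{j} = 4 \cdot \frac{1}{10} - \frac{15}{j} = \frac{2}{5} - \frac{15}{j}$)
$\sqrt{Z{\left(t,-20 \right)} + P{\left(5 \right)}} = \sqrt{\left(\frac{2}{5} - \frac{15}{-20}\right) + \frac{58}{25 + 5^{2} - 20}} = \sqrt{\left(\frac{2}{5} - - \frac{3}{4}\right) + \frac{58}{25 + 25 - 20}} = \sqrt{\left(\frac{2}{5} + \frac{3}{4}\right) + \frac{58}{30}} = \sqrt{\frac{23}{20} + 58 \cdot \frac{1}{30}} = \sqrt{\frac{23}{20} + \frac{29}{15}} = \sqrt{\frac{37}{12}} = \frac{\sqrt{111}}{6}$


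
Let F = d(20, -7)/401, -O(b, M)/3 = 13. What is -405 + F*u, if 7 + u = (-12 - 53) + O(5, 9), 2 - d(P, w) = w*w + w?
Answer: -157965/401 ≈ -393.93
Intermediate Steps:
d(P, w) = 2 - w - w² (d(P, w) = 2 - (w*w + w) = 2 - (w² + w) = 2 - (w + w²) = 2 + (-w - w²) = 2 - w - w²)
O(b, M) = -39 (O(b, M) = -3*13 = -39)
u = -111 (u = -7 + ((-12 - 53) - 39) = -7 + (-65 - 39) = -7 - 104 = -111)
F = -40/401 (F = (2 - 1*(-7) - 1*(-7)²)/401 = (2 + 7 - 1*49)*(1/401) = (2 + 7 - 49)*(1/401) = -40*1/401 = -40/401 ≈ -0.099751)
-405 + F*u = -405 - 40/401*(-111) = -405 + 4440/401 = -157965/401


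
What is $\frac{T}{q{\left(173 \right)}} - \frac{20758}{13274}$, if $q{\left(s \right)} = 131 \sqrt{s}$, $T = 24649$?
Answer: $- \frac{10379}{6637} + \frac{24649 \sqrt{173}}{22663} \approx 12.742$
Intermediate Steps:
$\frac{T}{q{\left(173 \right)}} - \frac{20758}{13274} = \frac{24649}{131 \sqrt{173}} - \frac{20758}{13274} = 24649 \frac{\sqrt{173}}{22663} - \frac{10379}{6637} = \frac{24649 \sqrt{173}}{22663} - \frac{10379}{6637} = - \frac{10379}{6637} + \frac{24649 \sqrt{173}}{22663}$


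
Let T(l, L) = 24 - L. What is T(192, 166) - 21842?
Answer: -21984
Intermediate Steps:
T(192, 166) - 21842 = (24 - 1*166) - 21842 = (24 - 166) - 21842 = -142 - 21842 = -21984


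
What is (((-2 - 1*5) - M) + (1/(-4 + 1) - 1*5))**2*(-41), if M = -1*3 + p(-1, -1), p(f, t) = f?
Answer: -25625/9 ≈ -2847.2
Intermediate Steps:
M = -4 (M = -1*3 - 1 = -3 - 1 = -4)
(((-2 - 1*5) - M) + (1/(-4 + 1) - 1*5))**2*(-41) = (((-2 - 1*5) - 1*(-4)) + (1/(-4 + 1) - 1*5))**2*(-41) = (((-2 - 5) + 4) + (1/(-3) - 5))**2*(-41) = ((-7 + 4) + (-1/3 - 5))**2*(-41) = (-3 - 16/3)**2*(-41) = (-25/3)**2*(-41) = (625/9)*(-41) = -25625/9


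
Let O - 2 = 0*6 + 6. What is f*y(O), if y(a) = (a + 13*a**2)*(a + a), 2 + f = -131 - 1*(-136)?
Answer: 40320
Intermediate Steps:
O = 8 (O = 2 + (0*6 + 6) = 2 + (0 + 6) = 2 + 6 = 8)
f = 3 (f = -2 + (-131 - 1*(-136)) = -2 + (-131 + 136) = -2 + 5 = 3)
y(a) = 2*a*(a + 13*a**2) (y(a) = (a + 13*a**2)*(2*a) = 2*a*(a + 13*a**2))
f*y(O) = 3*(8**2*(2 + 26*8)) = 3*(64*(2 + 208)) = 3*(64*210) = 3*13440 = 40320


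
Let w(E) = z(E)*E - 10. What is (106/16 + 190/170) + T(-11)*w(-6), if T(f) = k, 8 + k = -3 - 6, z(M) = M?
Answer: -59059/136 ≈ -434.26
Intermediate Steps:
k = -17 (k = -8 + (-3 - 6) = -8 - 9 = -17)
T(f) = -17
w(E) = -10 + E**2 (w(E) = E*E - 10 = E**2 - 10 = -10 + E**2)
(106/16 + 190/170) + T(-11)*w(-6) = (106/16 + 190/170) - 17*(-10 + (-6)**2) = (106*(1/16) + 190*(1/170)) - 17*(-10 + 36) = (53/8 + 19/17) - 17*26 = 1053/136 - 442 = -59059/136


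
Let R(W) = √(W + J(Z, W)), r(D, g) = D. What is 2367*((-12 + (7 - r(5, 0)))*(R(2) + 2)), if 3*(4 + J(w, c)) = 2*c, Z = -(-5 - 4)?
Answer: -47340 - 7890*I*√6 ≈ -47340.0 - 19326.0*I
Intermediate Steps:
Z = 9 (Z = -1*(-9) = 9)
J(w, c) = -4 + 2*c/3 (J(w, c) = -4 + (2*c)/3 = -4 + 2*c/3)
R(W) = √(-4 + 5*W/3) (R(W) = √(W + (-4 + 2*W/3)) = √(-4 + 5*W/3))
2367*((-12 + (7 - r(5, 0)))*(R(2) + 2)) = 2367*((-12 + (7 - 1*5))*(√(-36 + 15*2)/3 + 2)) = 2367*((-12 + (7 - 5))*(√(-36 + 30)/3 + 2)) = 2367*((-12 + 2)*(√(-6)/3 + 2)) = 2367*(-10*((I*√6)/3 + 2)) = 2367*(-10*(I*√6/3 + 2)) = 2367*(-10*(2 + I*√6/3)) = 2367*(-20 - 10*I*√6/3) = -47340 - 7890*I*√6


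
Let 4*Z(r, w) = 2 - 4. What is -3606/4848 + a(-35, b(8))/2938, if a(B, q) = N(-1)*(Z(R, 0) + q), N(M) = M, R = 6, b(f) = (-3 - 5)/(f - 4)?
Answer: -881859/1186952 ≈ -0.74296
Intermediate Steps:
b(f) = -8/(-4 + f)
Z(r, w) = -½ (Z(r, w) = (2 - 4)/4 = (¼)*(-2) = -½)
a(B, q) = ½ - q (a(B, q) = -(-½ + q) = ½ - q)
-3606/4848 + a(-35, b(8))/2938 = -3606/4848 + (½ - (-8)/(-4 + 8))/2938 = -3606*1/4848 + (½ - (-8)/4)*(1/2938) = -601/808 + (½ - (-8)/4)*(1/2938) = -601/808 + (½ - 1*(-2))*(1/2938) = -601/808 + (½ + 2)*(1/2938) = -601/808 + (5/2)*(1/2938) = -601/808 + 5/5876 = -881859/1186952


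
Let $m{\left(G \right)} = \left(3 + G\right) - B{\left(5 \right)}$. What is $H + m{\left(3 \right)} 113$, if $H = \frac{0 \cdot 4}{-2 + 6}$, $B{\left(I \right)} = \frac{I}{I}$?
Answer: $565$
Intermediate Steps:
$B{\left(I \right)} = 1$
$m{\left(G \right)} = 2 + G$ ($m{\left(G \right)} = \left(3 + G\right) - 1 = 2 + G$)
$H = 0$ ($H = \frac{0}{4} = 0 \cdot \frac{1}{4} = 0$)
$H + m{\left(3 \right)} 113 = 0 + \left(2 + 3\right) 113 = 0 + 5 \cdot 113 = 0 + 565 = 565$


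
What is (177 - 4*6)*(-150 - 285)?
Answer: -66555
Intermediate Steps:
(177 - 4*6)*(-150 - 285) = (177 - 24)*(-435) = 153*(-435) = -66555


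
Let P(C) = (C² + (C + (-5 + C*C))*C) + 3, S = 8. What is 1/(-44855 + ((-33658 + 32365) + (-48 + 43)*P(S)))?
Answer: -1/49163 ≈ -2.0340e-5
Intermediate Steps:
P(C) = 3 + C² + C*(-5 + C + C²) (P(C) = (C² + (C + (-5 + C²))*C) + 3 = (C² + (-5 + C + C²)*C) + 3 = (C² + C*(-5 + C + C²)) + 3 = 3 + C² + C*(-5 + C + C²))
1/(-44855 + ((-33658 + 32365) + (-48 + 43)*P(S))) = 1/(-44855 + ((-33658 + 32365) + (-48 + 43)*(3 + 8³ - 5*8 + 2*8²))) = 1/(-44855 + (-1293 - 5*(3 + 512 - 40 + 2*64))) = 1/(-44855 + (-1293 - 5*(3 + 512 - 40 + 128))) = 1/(-44855 + (-1293 - 5*603)) = 1/(-44855 + (-1293 - 3015)) = 1/(-44855 - 4308) = 1/(-49163) = -1/49163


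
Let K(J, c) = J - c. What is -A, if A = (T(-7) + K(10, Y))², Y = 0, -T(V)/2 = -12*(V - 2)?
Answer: -42436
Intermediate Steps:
T(V) = -48 + 24*V (T(V) = -(-24)*(V - 2) = -(-24)*(-2 + V) = -2*(24 - 12*V) = -48 + 24*V)
A = 42436 (A = ((-48 + 24*(-7)) + (10 - 1*0))² = ((-48 - 168) + (10 + 0))² = (-216 + 10)² = (-206)² = 42436)
-A = -1*42436 = -42436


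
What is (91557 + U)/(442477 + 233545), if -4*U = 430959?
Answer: -64731/2704088 ≈ -0.023938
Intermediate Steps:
U = -430959/4 (U = -¼*430959 = -430959/4 ≈ -1.0774e+5)
(91557 + U)/(442477 + 233545) = (91557 - 430959/4)/(442477 + 233545) = -64731/4/676022 = -64731/4*1/676022 = -64731/2704088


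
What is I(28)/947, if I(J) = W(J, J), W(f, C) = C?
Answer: 28/947 ≈ 0.029567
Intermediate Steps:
I(J) = J
I(28)/947 = 28/947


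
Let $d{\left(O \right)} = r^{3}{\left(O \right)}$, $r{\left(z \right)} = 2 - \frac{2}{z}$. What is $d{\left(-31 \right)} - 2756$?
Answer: $- \frac{81841852}{29791} \approx -2747.2$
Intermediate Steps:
$d{\left(O \right)} = \left(2 - \frac{2}{O}\right)^{3}$
$d{\left(-31 \right)} - 2756 = \frac{8 \left(-1 - 31\right)^{3}}{-29791} - 2756 = 8 \left(- \frac{1}{29791}\right) \left(-32\right)^{3} - 2756 = 8 \left(- \frac{1}{29791}\right) \left(-32768\right) - 2756 = \frac{262144}{29791} - 2756 = - \frac{81841852}{29791}$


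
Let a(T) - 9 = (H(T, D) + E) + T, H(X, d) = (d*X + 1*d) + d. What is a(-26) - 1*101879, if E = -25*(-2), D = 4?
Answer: -101942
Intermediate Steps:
E = 50
H(X, d) = 2*d + X*d (H(X, d) = (X*d + d) + d = (d + X*d) + d = 2*d + X*d)
a(T) = 67 + 5*T (a(T) = 9 + ((4*(2 + T) + 50) + T) = 9 + (((8 + 4*T) + 50) + T) = 9 + ((58 + 4*T) + T) = 9 + (58 + 5*T) = 67 + 5*T)
a(-26) - 1*101879 = (67 + 5*(-26)) - 1*101879 = (67 - 130) - 101879 = -63 - 101879 = -101942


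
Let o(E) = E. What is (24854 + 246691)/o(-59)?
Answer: -271545/59 ≈ -4602.5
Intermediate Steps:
(24854 + 246691)/o(-59) = (24854 + 246691)/(-59) = 271545*(-1/59) = -271545/59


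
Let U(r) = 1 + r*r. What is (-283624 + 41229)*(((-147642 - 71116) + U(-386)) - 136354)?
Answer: 49961245425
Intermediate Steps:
U(r) = 1 + r²
(-283624 + 41229)*(((-147642 - 71116) + U(-386)) - 136354) = (-283624 + 41229)*(((-147642 - 71116) + (1 + (-386)²)) - 136354) = -242395*((-218758 + (1 + 148996)) - 136354) = -242395*((-218758 + 148997) - 136354) = -242395*(-69761 - 136354) = -242395*(-206115) = 49961245425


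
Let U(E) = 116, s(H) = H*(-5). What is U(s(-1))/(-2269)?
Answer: -116/2269 ≈ -0.051124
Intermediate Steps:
s(H) = -5*H
U(s(-1))/(-2269) = 116/(-2269) = 116*(-1/2269) = -116/2269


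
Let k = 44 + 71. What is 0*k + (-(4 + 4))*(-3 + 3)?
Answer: 0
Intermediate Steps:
k = 115
0*k + (-(4 + 4))*(-3 + 3) = 0*115 + (-(4 + 4))*(-3 + 3) = 0 - 1*8*0 = 0 - 8*0 = 0 + 0 = 0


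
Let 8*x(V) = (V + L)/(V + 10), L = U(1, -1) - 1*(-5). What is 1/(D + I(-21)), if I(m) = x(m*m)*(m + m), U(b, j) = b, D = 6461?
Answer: 1804/11646257 ≈ 0.00015490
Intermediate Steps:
L = 6 (L = 1 - 1*(-5) = 1 + 5 = 6)
x(V) = (6 + V)/(8*(10 + V)) (x(V) = ((V + 6)/(V + 10))/8 = ((6 + V)/(10 + V))/8 = (6 + V)/(8*(10 + V)))
I(m) = m*(6 + m²)/(4*(10 + m²)) (I(m) = ((6 + m*m)/(8*(10 + m*m)))*(m + m) = ((6 + m²)/(8*(10 + m²)))*(2*m) = m*(6 + m²)/(4*(10 + m²)))
1/(D + I(-21)) = 1/(6461 + (¼)*(-21)*(6 + (-21)²)/(10 + (-21)²)) = 1/(6461 + (¼)*(-21)*(6 + 441)/(10 + 441)) = 1/(6461 + (¼)*(-21)*447/451) = 1/(6461 + (¼)*(-21)*(1/451)*447) = 1/(6461 - 9387/1804) = 1/(11646257/1804) = 1804/11646257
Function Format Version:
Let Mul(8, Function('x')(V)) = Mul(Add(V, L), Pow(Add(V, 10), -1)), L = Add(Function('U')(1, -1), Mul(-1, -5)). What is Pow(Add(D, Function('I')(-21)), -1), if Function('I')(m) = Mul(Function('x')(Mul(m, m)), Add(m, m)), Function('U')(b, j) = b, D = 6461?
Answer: Rational(1804, 11646257) ≈ 0.00015490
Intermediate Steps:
L = 6 (L = Add(1, Mul(-1, -5)) = Add(1, 5) = 6)
Function('x')(V) = Mul(Rational(1, 8), Pow(Add(10, V), -1), Add(6, V)) (Function('x')(V) = Mul(Rational(1, 8), Mul(Add(V, 6), Pow(Add(V, 10), -1))) = Mul(Rational(1, 8), Mul(Add(6, V), Pow(Add(10, V), -1))) = Mul(Rational(1, 8), Mul(Pow(Add(10, V), -1), Add(6, V))) = Mul(Rational(1, 8), Pow(Add(10, V), -1), Add(6, V)))
Function('I')(m) = Mul(Rational(1, 4), m, Pow(Add(10, Pow(m, 2)), -1), Add(6, Pow(m, 2))) (Function('I')(m) = Mul(Mul(Rational(1, 8), Pow(Add(10, Mul(m, m)), -1), Add(6, Mul(m, m))), Add(m, m)) = Mul(Mul(Rational(1, 8), Pow(Add(10, Pow(m, 2)), -1), Add(6, Pow(m, 2))), Mul(2, m)) = Mul(Rational(1, 4), m, Pow(Add(10, Pow(m, 2)), -1), Add(6, Pow(m, 2))))
Pow(Add(D, Function('I')(-21)), -1) = Pow(Add(6461, Mul(Rational(1, 4), -21, Pow(Add(10, Pow(-21, 2)), -1), Add(6, Pow(-21, 2)))), -1) = Pow(Add(6461, Mul(Rational(1, 4), -21, Pow(Add(10, 441), -1), Add(6, 441))), -1) = Pow(Add(6461, Mul(Rational(1, 4), -21, Pow(451, -1), 447)), -1) = Pow(Add(6461, Mul(Rational(1, 4), -21, Rational(1, 451), 447)), -1) = Pow(Add(6461, Rational(-9387, 1804)), -1) = Pow(Rational(11646257, 1804), -1) = Rational(1804, 11646257)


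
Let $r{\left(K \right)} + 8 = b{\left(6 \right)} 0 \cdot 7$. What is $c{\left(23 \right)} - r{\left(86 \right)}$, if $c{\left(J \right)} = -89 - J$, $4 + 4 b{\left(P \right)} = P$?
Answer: $-104$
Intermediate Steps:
$b{\left(P \right)} = -1 + \frac{P}{4}$
$r{\left(K \right)} = -8$ ($r{\left(K \right)} = -8 + \left(-1 + \frac{1}{4} \cdot 6\right) 0 \cdot 7 = -8 + \left(-1 + \frac{3}{2}\right) 0 \cdot 7 = -8 + \frac{1}{2} \cdot 0 \cdot 7 = -8 + 0 \cdot 7 = -8 + 0 = -8$)
$c{\left(23 \right)} - r{\left(86 \right)} = \left(-89 - 23\right) - -8 = \left(-89 - 23\right) + 8 = -112 + 8 = -104$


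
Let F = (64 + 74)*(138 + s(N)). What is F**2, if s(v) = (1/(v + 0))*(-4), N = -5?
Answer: 9172275984/25 ≈ 3.6689e+8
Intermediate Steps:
s(v) = -4/v (s(v) = (1/v)*(-4) = -4/v)
F = 95772/5 (F = (64 + 74)*(138 - 4/(-5)) = 138*(138 - 4*(-1/5)) = 138*(138 + 4/5) = 138*(694/5) = 95772/5 ≈ 19154.)
F**2 = (95772/5)**2 = 9172275984/25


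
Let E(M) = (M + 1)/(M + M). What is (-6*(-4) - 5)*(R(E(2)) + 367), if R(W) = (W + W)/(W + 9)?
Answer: 90687/13 ≈ 6975.9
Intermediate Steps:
E(M) = (1 + M)/(2*M) (E(M) = (1 + M)/((2*M)) = (1 + M)*(1/(2*M)) = (1 + M)/(2*M))
R(W) = 2*W/(9 + W) (R(W) = (2*W)/(9 + W) = 2*W/(9 + W))
(-6*(-4) - 5)*(R(E(2)) + 367) = (-6*(-4) - 5)*(2*((½)*(1 + 2)/2)/(9 + (½)*(1 + 2)/2) + 367) = (24 - 5)*(2*((½)*(½)*3)/(9 + (½)*(½)*3) + 367) = 19*(2*(¾)/(9 + ¾) + 367) = 19*(2*(¾)/(39/4) + 367) = 19*(2*(¾)*(4/39) + 367) = 19*(2/13 + 367) = 19*(4773/13) = 90687/13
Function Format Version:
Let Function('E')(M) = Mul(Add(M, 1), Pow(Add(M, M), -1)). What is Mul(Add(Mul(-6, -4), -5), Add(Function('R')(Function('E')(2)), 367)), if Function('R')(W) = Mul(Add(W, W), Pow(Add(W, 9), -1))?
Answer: Rational(90687, 13) ≈ 6975.9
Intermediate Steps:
Function('E')(M) = Mul(Rational(1, 2), Pow(M, -1), Add(1, M)) (Function('E')(M) = Mul(Add(1, M), Pow(Mul(2, M), -1)) = Mul(Add(1, M), Mul(Rational(1, 2), Pow(M, -1))) = Mul(Rational(1, 2), Pow(M, -1), Add(1, M)))
Function('R')(W) = Mul(2, W, Pow(Add(9, W), -1)) (Function('R')(W) = Mul(Mul(2, W), Pow(Add(9, W), -1)) = Mul(2, W, Pow(Add(9, W), -1)))
Mul(Add(Mul(-6, -4), -5), Add(Function('R')(Function('E')(2)), 367)) = Mul(Add(Mul(-6, -4), -5), Add(Mul(2, Mul(Rational(1, 2), Pow(2, -1), Add(1, 2)), Pow(Add(9, Mul(Rational(1, 2), Pow(2, -1), Add(1, 2))), -1)), 367)) = Mul(Add(24, -5), Add(Mul(2, Mul(Rational(1, 2), Rational(1, 2), 3), Pow(Add(9, Mul(Rational(1, 2), Rational(1, 2), 3)), -1)), 367)) = Mul(19, Add(Mul(2, Rational(3, 4), Pow(Add(9, Rational(3, 4)), -1)), 367)) = Mul(19, Add(Mul(2, Rational(3, 4), Pow(Rational(39, 4), -1)), 367)) = Mul(19, Add(Mul(2, Rational(3, 4), Rational(4, 39)), 367)) = Mul(19, Add(Rational(2, 13), 367)) = Mul(19, Rational(4773, 13)) = Rational(90687, 13)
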